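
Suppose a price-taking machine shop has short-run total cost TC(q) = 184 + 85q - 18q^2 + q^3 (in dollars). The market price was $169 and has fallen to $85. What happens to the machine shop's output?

AVC = 85 - 18q + q^2, minimized at q = 9 where min AVC = $4. MC = 85 - 36q + 3q^2.
At P = $169 ≥ min AVC, set P = MC on the rising branch: q = 14.
At P = $85 ≥ min AVC, set P = MC: q = 12. The firm stays open but cuts output.

Output falls from 14 to 12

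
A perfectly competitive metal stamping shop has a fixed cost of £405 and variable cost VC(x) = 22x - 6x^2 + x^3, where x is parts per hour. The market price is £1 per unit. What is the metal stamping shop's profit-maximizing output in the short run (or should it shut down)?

Shut down

Variable cost is VC = 22x - 6x^2 + x^3, so AVC = VC/x = 22 - 6x + x^2 and MC = dTC/dx = 22 - 12x + 3x^2.
The AVC parabola has its vertex at x = 6/2 = 3, where AVC = 22 - 6·3 + 3^2 = £13.
Since P = £1 < min AVC = £13, price fails to cover variable cost at any output.
Shutting down limits the loss to fixed cost, £405.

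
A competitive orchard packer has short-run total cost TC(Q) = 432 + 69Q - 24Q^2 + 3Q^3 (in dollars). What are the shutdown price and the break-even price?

AVC = 69 - 24Q + 3Q^2; minimized at Q = 4, giving min AVC = $21. That is the shutdown price.
ATC = 432/Q + 69 - 24Q + 3Q^2. Setting dATC/dQ = −432/Q^2 − 24 + 6Q = 0 gives Q = 6 (since 6·6^3 − 24·6^2 = 432).
min ATC = 432/6 + 69 − 24·6 + 3·6^2 = $105. That is the break-even price.
Between these two prices the firm operates at a loss; above $105 it earns a profit.

Shutdown price = $21; break-even price = $105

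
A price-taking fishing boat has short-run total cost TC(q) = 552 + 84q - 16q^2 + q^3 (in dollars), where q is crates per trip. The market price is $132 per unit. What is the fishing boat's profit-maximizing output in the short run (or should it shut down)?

Produce at q = 12

Variable cost is VC = 84q - 16q^2 + q^3, so AVC = VC/q = 84 - 16q + q^2 and MC = dTC/dq = 84 - 32q + 3q^2.
AVC hits its minimum where MC = AVC, at q = 8, giving min AVC = 84 - 16·8 + 8^2 = $20.
Because $132 ≥ $20, revenue can cover variable cost; the firm operates.
Solving P = MC: -48 - 32q + 3q^2 = 0 ⇒ q = -4/3 or 12. On the upward-sloping branch, q* = 12.
Check: AVC at q = 12 is $36 ≤ P, so revenue covers variable cost.
Profit = P·q − TC = 132·12 − 984 = $600.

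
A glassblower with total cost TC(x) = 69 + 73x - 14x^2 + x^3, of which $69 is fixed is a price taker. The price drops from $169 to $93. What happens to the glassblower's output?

MC = 73 - 28x + 3x^2; the shutdown threshold is min AVC = $24 (at x = 7).
With P = $169 above the shutdown price, P = MC gives x = 12.
At P = $93 ≥ min AVC, set P = MC: x = 10. The firm stays open but cuts output.

Output falls from 12 to 10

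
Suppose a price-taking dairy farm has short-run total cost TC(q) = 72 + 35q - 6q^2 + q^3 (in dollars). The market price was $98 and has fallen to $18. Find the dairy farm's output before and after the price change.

Output falls from 7 to 0 (the firm shuts down)

AVC = 35 - 6q + q^2, minimized at q = 3 where min AVC = $26. MC = 35 - 12q + 3q^2.
At P = $98 ≥ min AVC, set P = MC on the rising branch: q = 7.
At P = $18 < min AVC = $26, price no longer covers variable cost at any output, so the firm shuts down: q = 0.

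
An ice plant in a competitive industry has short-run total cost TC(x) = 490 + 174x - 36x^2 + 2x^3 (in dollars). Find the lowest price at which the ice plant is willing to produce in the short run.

$12 per unit

The shutdown price is the minimum of AVC. VC = 174x - 36x^2 + 2x^3, so AVC = 174 - 36x + 2x^2.
dAVC/dx = -36 + 4x = 0 gives x = 9. min AVC = 174 - 36·9 + 2·9^2 = 12.
The firm shuts down for any P below $12.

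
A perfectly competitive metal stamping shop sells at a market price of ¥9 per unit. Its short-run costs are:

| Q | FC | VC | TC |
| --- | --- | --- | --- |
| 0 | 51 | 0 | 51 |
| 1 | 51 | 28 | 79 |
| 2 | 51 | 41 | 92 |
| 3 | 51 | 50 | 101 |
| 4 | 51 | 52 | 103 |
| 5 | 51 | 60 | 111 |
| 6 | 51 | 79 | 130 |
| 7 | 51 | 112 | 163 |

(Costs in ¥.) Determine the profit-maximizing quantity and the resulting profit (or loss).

Q = 0 (shut down); profit = -¥51

Profit at each row (π = 9Q − TC): Q=0: -51; Q=1: -70; Q=2: -74; Q=3: -74; Q=4: -67; Q=5: -66; Q=6: -76; Q=7: -100.
Profit is highest at Q = 0. Equivalently, the lowest AVC in the table is 60/5 ≈ ¥12 at Q = 5, and P = ¥9 falls below it — price never covers variable cost, so the firm shuts down and loses only its fixed cost.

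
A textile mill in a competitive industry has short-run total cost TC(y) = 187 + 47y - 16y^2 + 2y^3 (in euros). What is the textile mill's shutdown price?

Short-run supply begins at min AVC. From VC = 47y - 16y^2 + 2y^3, AVC = 47 - 16y + 2y^2.
dAVC/dy = -16 + 4y = 0 gives y = 4. min AVC = 47 - 16·4 + 2·4^2 = 15.
For P < €15 the firm produces nothing.

€15 per unit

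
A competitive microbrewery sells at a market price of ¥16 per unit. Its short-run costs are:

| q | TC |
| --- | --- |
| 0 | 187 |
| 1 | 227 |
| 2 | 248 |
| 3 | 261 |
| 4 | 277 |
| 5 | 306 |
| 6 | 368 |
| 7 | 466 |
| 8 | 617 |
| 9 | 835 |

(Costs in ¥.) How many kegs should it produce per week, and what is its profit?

q = 0 (shut down); profit = -¥187

Compute π = P·q − TC at each output: q=0: -187; q=1: -211; q=2: -216; q=3: -213; q=4: -213; q=5: -226; q=6: -272; q=7: -354; q=8: -489; q=9: -691.
Profit is highest at q = 0. Equivalently, the lowest AVC in the table is 90/4 ≈ ¥22.50 at q = 4, and P = ¥16 falls below it — price never covers variable cost, so the firm shuts down and loses only its fixed cost.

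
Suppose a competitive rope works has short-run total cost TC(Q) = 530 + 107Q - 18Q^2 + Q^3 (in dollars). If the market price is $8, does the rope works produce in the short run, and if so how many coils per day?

Variable cost is VC = 107Q - 18Q^2 + Q^3, so AVC = VC/Q = 107 - 18Q + Q^2 and MC = dTC/dQ = 107 - 36Q + 3Q^2.
The AVC parabola has its vertex at Q = 18/2 = 9, where AVC = 107 - 18·9 + 9^2 = $26.
With P < min AVC ($8 < $26), every unit sold adds to the loss.
The firm minimizes its loss by shutting down and losing only its fixed cost of $530.

Shut down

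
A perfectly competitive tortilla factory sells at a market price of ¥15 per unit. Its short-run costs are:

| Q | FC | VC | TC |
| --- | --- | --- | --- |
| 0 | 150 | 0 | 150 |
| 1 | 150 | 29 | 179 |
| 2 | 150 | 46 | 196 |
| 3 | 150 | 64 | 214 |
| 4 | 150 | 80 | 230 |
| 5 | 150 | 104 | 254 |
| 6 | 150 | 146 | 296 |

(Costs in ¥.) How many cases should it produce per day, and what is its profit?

Q = 0 (shut down); profit = -¥150

Compute π = P·Q − TC at each output: Q=0: -150; Q=1: -164; Q=2: -166; Q=3: -169; Q=4: -170; Q=5: -179; Q=6: -206.
Profit is highest at Q = 0. Equivalently, the lowest AVC in the table is 80/4 ≈ ¥20 at Q = 4, and P = ¥15 falls below it — price never covers variable cost, so the firm shuts down and loses only its fixed cost.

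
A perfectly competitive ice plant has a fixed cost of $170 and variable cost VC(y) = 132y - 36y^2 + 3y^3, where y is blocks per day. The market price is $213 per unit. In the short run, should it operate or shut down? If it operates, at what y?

Produce at y = 9

Strip out fixed cost: VC = 132y - 36y^2 + 3y^3. Then AVC = 132 - 36y + 3y^2 and MC = 132 - 72y + 9y^2.
AVC is minimized where dAVC/dy = -36 + 6y = 0, at y = 6; min AVC = 132 - 36·6 + 3·6^2 = $24.
Because $213 ≥ $24, revenue can cover variable cost; the firm operates.
P = MC gives -81 - 72y + 9y^2 = 0, with roots -1 and 9. Take the larger (rising MC): y* = 9.
Check: AVC at y = 9 is $51 ≤ P, so revenue covers variable cost.
Profit = P·y − TC = 213·9 − 629 = $1288.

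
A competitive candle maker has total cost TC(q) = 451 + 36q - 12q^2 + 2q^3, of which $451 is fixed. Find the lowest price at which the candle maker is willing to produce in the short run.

$18 per unit

Short-run supply begins at min AVC. From VC = 36q - 12q^2 + 2q^3, AVC = 36 - 12q + 2q^2.
At the minimum of AVC, MC = AVC. MC = 36 - 24q + 6q^2; setting MC = AVC gives 4q^2 - 12q = 0, so q = 3. min AVC = 18.
So the shutdown price is $18.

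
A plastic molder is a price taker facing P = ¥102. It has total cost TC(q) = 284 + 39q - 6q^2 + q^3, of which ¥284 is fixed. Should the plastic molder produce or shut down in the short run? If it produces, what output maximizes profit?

Produce at q = 7

Variable cost is VC = 39q - 6q^2 + q^3, so AVC = VC/q = 39 - 6q + q^2 and MC = dTC/dq = 39 - 12q + 3q^2.
The AVC parabola has its vertex at q = 6/2 = 3, where AVC = 39 - 6·3 + 3^2 = ¥30.
Because ¥102 ≥ ¥30, revenue can cover variable cost; the firm operates.
Set P = MC: 102 = 39 - 12q + 3q^2 → -63 - 12q + 3q^2 = 0. The roots are q = -3 and q = 7; the profit-maximizing output is on the rising part of MC, so q* = 7.
Check: AVC at q = 7 is ¥46 ≤ P, so revenue covers variable cost.
Profit = P·q − TC = 102·7 − 606 = ¥108.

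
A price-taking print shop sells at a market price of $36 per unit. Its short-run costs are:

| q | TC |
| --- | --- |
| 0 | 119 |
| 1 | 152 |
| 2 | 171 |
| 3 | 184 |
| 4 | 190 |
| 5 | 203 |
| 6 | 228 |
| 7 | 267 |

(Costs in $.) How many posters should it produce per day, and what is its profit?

q = 6; profit = -$12

Profit at each row (π = 36q − TC): q=0: -119; q=1: -116; q=2: -99; q=3: -76; q=4: -46; q=5: -23; q=6: -12; q=7: -15.
Profit is maximized at q = 6. AVC there is 109/6 = $18.17 ≤ P, so producing beats shutting down (which would give -$119).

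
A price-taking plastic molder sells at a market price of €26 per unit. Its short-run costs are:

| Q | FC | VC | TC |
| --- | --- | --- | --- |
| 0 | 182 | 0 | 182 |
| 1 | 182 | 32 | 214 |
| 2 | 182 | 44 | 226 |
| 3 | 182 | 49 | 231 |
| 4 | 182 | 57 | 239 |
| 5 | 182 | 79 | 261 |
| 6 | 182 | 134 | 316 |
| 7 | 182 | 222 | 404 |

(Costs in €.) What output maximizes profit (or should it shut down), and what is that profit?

Q = 5; profit = -€131

Tabulate TR − TC: Q=0: -182; Q=1: -188; Q=2: -174; Q=3: -153; Q=4: -135; Q=5: -131; Q=6: -160; Q=7: -222.
Profit is maximized at Q = 5. AVC there is 79/5 = €15.80 ≤ P, so producing beats shutting down (which would give -€182).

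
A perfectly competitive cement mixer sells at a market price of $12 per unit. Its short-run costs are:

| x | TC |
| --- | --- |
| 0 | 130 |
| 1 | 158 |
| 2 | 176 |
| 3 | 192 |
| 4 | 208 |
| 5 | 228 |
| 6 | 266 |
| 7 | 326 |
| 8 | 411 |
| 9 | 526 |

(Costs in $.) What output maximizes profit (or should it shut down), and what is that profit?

x = 0 (shut down); profit = -$130

Profit at each row (π = 12x − TC): x=0: -130; x=1: -146; x=2: -152; x=3: -156; x=4: -160; x=5: -168; x=6: -194; x=7: -242; x=8: -315; x=9: -418.
Profit is highest at x = 0. Equivalently, the lowest AVC in the table is 78/4 ≈ $19.50 at x = 4, and P = $12 falls below it — price never covers variable cost, so the firm shuts down and loses only its fixed cost.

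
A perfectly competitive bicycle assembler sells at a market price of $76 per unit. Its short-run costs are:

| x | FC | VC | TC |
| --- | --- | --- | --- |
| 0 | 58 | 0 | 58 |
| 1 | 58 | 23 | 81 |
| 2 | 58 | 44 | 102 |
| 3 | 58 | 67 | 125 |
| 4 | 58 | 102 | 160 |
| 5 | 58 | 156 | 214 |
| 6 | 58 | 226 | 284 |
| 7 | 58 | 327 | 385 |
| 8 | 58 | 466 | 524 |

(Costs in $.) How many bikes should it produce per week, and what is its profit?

x = 6; profit = $172

Compute π = P·x − TC at each output: x=0: -58; x=1: -5; x=2: 50; x=3: 103; x=4: 144; x=5: 166; x=6: 172; x=7: 147; x=8: 84.
Profit is maximized at x = 6. AVC there is 226/6 = $37.67 ≤ P, so producing beats shutting down (which would give -$58).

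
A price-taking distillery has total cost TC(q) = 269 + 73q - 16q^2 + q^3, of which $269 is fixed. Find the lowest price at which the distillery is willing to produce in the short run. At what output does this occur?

The shutdown price is the minimum of AVC. VC = 73q - 16q^2 + q^3, so AVC = 73 - 16q + q^2.
At the minimum of AVC, MC = AVC. MC = 73 - 32q + 3q^2; setting MC = AVC gives 2q^2 - 16q = 0, so q = 8. min AVC = 9.
The firm shuts down for any P below $9.

$9 per unit, at q = 8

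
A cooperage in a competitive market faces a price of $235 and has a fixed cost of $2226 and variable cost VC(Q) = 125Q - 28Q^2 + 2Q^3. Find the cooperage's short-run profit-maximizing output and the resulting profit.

AVC = 125 - 28Q + 2Q^2 has its minimum $27 at Q = 7; price $235 clears that bar, so the firm operates.
MC = 125 - 56Q + 6Q^2. Setting P = MC and taking the root on the rising branch gives Q* = 11.
TR = 235·11 = 2585. TC = 2226 + 649 = 2875. Profit = 2585 − 2875 = -$290.
By producing, the firm covers all variable cost plus $1936 of fixed cost; shutting down would lose the full $2226.

Profit = -$290 at Q = 11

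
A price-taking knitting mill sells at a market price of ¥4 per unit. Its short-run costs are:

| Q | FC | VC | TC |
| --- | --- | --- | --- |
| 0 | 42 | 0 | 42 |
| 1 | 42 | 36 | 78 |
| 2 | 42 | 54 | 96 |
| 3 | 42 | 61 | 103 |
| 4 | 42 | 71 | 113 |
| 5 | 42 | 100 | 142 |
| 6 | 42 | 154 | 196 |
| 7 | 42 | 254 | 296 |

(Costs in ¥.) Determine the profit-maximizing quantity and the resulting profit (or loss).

Compute π = P·Q − TC at each output: Q=0: -42; Q=1: -74; Q=2: -88; Q=3: -91; Q=4: -97; Q=5: -122; Q=6: -172; Q=7: -268.
Profit is highest at Q = 0. Equivalently, the lowest AVC in the table is 71/4 ≈ ¥17.75 at Q = 4, and P = ¥4 falls below it — price never covers variable cost, so the firm shuts down and loses only its fixed cost.

Q = 0 (shut down); profit = -¥42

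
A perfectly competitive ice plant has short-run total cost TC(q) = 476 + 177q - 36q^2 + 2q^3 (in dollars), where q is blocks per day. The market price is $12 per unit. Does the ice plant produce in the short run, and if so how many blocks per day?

Shut down

Strip out fixed cost: VC = 177q - 36q^2 + 2q^3. Then AVC = 177 - 36q + 2q^2 and MC = 177 - 72q + 6q^2.
AVC is minimized where dAVC/dq = -36 + 4q = 0, at q = 9; min AVC = 177 - 36·9 + 2·9^2 = $15.
P = $12 lies below min AVC = $15; no output level covers variable cost.
Best response: produce nothing and absorb the $476 fixed cost.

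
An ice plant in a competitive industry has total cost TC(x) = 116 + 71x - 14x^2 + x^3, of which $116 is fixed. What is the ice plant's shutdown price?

The shutdown price is the minimum of AVC. VC = 71x - 14x^2 + x^3, so AVC = 71 - 14x + x^2.
At the minimum of AVC, MC = AVC. MC = 71 - 28x + 3x^2; setting MC = AVC gives 2x^2 - 14x = 0, so x = 7. min AVC = 22.
The firm shuts down for any P below $22.

$22 per unit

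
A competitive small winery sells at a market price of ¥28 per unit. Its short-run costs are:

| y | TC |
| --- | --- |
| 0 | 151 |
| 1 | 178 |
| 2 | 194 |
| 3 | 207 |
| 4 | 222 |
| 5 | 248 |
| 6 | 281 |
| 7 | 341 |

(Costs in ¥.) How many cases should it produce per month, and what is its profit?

y = 5; profit = -¥108

Tabulate TR − TC: y=0: -151; y=1: -150; y=2: -138; y=3: -123; y=4: -110; y=5: -108; y=6: -113; y=7: -145.
Profit is maximized at y = 5. AVC there is 97/5 = ¥19.40 ≤ P, so producing beats shutting down (which would give -¥151).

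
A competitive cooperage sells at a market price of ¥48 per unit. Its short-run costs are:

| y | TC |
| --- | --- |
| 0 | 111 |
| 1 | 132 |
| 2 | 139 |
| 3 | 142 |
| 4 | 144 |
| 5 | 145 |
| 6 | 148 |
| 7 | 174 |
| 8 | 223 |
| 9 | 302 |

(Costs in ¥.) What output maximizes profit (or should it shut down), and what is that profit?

y = 7; profit = ¥162

Compute π = P·y − TC at each output: y=0: -111; y=1: -84; y=2: -43; y=3: 2; y=4: 48; y=5: 95; y=6: 140; y=7: 162; y=8: 161; y=9: 130.
Profit is maximized at y = 7. AVC there is 63/7 = ¥9 ≤ P, so producing beats shutting down (which would give -¥111).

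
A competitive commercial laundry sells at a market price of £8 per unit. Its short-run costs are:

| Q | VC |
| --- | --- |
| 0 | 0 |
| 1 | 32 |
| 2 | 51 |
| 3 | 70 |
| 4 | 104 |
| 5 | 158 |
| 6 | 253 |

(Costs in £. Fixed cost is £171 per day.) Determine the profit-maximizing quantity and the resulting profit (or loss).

Q = 0 (shut down); profit = -£171

Profit at each row (π = 8Q − TC): Q=0: -171; Q=1: -195; Q=2: -206; Q=3: -217; Q=4: -243; Q=5: -289; Q=6: -376.
Profit is highest at Q = 0. Equivalently, the lowest AVC in the table is 70/3 ≈ £23.33 at Q = 3, and P = £8 falls below it — price never covers variable cost, so the firm shuts down and loses only its fixed cost.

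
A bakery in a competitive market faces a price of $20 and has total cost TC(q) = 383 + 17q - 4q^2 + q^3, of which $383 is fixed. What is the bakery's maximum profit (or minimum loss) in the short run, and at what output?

AVC = 17 - 4q + q^2; min AVC = $13 at q = 2. Since P = $20 ≥ min AVC, the firm produces.
MC = 17 - 8q + 3q^2. Setting P = MC and taking the root on the rising branch gives q* = 3.
TR = 20·3 = 60. TC = 383 + 42 = 425. Profit = 60 − 425 = -$365.
That loss of $365 beats the $383 the firm would lose by shutting down; producing recovers $18 of fixed cost.

Profit = -$365 at q = 3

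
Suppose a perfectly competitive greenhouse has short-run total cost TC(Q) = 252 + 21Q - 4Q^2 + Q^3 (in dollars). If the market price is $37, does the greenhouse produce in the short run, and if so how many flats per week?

Produce at Q = 4

From TC, MC = TC'(Q) = 21 - 8Q + 3Q^2 and AVC = VC/Q = 21 - 4Q + Q^2.
AVC hits its minimum where MC = AVC, at Q = 2, giving min AVC = 21 - 4·2 + 2^2 = $17.
P = $37 exceeds min AVC = $17, so the firm stays open.
P = MC gives -16 - 8Q + 3Q^2 = 0, with roots -4/3 and 4. Take the larger (rising MC): Q* = 4.
Check: AVC at Q = 4 is $21 ≤ P, so revenue covers variable cost.
Profit = P·Q − TC = 37·4 − 336 = -$188, a loss, but smaller than the $252 fixed cost the firm would lose by shutting down.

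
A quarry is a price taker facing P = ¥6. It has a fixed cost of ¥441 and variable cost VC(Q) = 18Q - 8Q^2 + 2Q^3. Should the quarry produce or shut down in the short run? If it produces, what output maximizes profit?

Shut down

Strip out fixed cost: VC = 18Q - 8Q^2 + 2Q^3. Then AVC = 18 - 8Q + 2Q^2 and MC = 18 - 16Q + 6Q^2.
AVC hits its minimum where MC = AVC, at Q = 2, giving min AVC = 18 - 8·2 + 2·2^2 = ¥10.
P = ¥6 lies below min AVC = ¥10; no output level covers variable cost.
Shutting down limits the loss to fixed cost, ¥441.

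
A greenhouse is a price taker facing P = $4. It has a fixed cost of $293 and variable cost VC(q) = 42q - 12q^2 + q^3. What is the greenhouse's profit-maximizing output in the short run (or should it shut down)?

Shut down

Variable cost is VC = 42q - 12q^2 + q^3, so AVC = VC/q = 42 - 12q + q^2 and MC = dTC/dq = 42 - 24q + 3q^2.
AVC is minimized where dAVC/dq = -12 + 2q = 0, at q = 6; min AVC = 42 - 12·6 + 6^2 = $6.
With P < min AVC ($4 < $6), every unit sold adds to the loss.
Shutting down limits the loss to fixed cost, $293.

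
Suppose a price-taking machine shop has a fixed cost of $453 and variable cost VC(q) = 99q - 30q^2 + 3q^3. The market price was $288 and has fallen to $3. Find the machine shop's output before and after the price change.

Output falls from 9 to 0 (the firm shuts down)

MC = 99 - 60q + 9q^2; the shutdown threshold is min AVC = $24 (at q = 5).
With P = $288 above the shutdown price, P = MC gives q = 9.
At P = $3 < min AVC = $24, price no longer covers variable cost at any output, so the firm shuts down: q = 0.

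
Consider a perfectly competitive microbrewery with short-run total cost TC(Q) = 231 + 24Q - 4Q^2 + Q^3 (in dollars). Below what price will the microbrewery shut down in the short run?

$20 per unit

The shutdown price is the minimum of AVC. VC = 24Q - 4Q^2 + Q^3, so AVC = 24 - 4Q + Q^2.
dAVC/dQ = -4 + 2Q = 0 gives Q = 2. min AVC = 24 - 4·2 + 2^2 = 20.
For P < $20 the firm produces nothing.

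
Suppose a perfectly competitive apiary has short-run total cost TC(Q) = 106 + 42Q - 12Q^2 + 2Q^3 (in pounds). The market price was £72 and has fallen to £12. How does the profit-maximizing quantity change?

MC = 42 - 24Q + 6Q^2; the shutdown threshold is min AVC = £24 (at Q = 3).
With P = £72 above the shutdown price, P = MC gives Q = 5.
At P = £12 < min AVC = £24, price no longer covers variable cost at any output, so the firm shuts down: Q = 0.

Output falls from 5 to 0 (the firm shuts down)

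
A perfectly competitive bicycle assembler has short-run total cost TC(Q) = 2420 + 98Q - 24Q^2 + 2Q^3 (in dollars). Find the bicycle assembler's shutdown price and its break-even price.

Shutdown price = min AVC. AVC = 98 - 24Q + 2Q^2, with vertex at Q = 6 and minimum $26.
ATC = 2420/Q + 98 - 24Q + 2Q^2. Setting dATC/dQ = −2420/Q^2 − 24 + 4Q = 0 gives Q = 11 (since 4·11^3 − 24·11^2 = 2420).
min ATC = 2420/11 + 98 − 24·11 + 2·11^2 = $296. That is the break-even price.
For $26 ≤ P < $296 the firm produces at a loss; below $26 it shuts down.

Shutdown price = $26; break-even price = $296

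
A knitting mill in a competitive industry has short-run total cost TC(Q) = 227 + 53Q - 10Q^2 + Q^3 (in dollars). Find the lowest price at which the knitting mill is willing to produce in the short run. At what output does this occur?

The shutdown price is the minimum of AVC. VC = 53Q - 10Q^2 + Q^3, so AVC = 53 - 10Q + Q^2.
At the minimum of AVC, MC = AVC. MC = 53 - 20Q + 3Q^2; setting MC = AVC gives 2Q^2 - 10Q = 0, so Q = 5. min AVC = 28.
The firm shuts down for any P below $28.

$28 per unit, at Q = 5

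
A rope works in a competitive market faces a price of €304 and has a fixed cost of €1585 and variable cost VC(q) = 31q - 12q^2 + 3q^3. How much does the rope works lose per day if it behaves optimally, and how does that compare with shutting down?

AVC = 31 - 12q + 3q^2 has its minimum €19 at q = 2; price €304 clears that bar, so the firm operates.
With MC = 31 - 24q + 9q^2, P = MC on the upward-sloping part at q* = 7.
TR = 304·7 = 2128. TC = 1585 + 658 = 2243. Profit = 2128 − 2243 = -€115.
By producing, the firm covers all variable cost plus €1470 of fixed cost; shutting down would lose the full €1585.

Profit = -€115 at q = 7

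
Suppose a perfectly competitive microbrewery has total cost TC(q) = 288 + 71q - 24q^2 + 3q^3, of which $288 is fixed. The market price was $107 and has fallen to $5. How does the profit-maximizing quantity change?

Output falls from 6 to 0 (the firm shuts down)

AVC = 71 - 24q + 3q^2, minimized at q = 4 where min AVC = $23. MC = 71 - 48q + 9q^2.
With P = $107 above the shutdown price, P = MC gives q = 6.
At P = $5 < min AVC = $23, price no longer covers variable cost at any output, so the firm shuts down: q = 0.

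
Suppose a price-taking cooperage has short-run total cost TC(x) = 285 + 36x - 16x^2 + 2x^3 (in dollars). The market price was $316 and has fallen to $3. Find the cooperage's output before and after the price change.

MC = 36 - 32x + 6x^2; the shutdown threshold is min AVC = $4 (at x = 4).
With P = $316 above the shutdown price, P = MC gives x = 10.
At P = $3 < min AVC = $4, price no longer covers variable cost at any output, so the firm shuts down: x = 0.

Output falls from 10 to 0 (the firm shuts down)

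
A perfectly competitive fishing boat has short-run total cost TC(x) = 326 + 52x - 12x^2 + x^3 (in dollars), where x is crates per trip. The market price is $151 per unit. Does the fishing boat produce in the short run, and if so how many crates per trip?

From TC, MC = TC'(x) = 52 - 24x + 3x^2 and AVC = VC/x = 52 - 12x + x^2.
AVC is minimized where dAVC/dx = -12 + 2x = 0, at x = 6; min AVC = 52 - 12·6 + 6^2 = $16.
Because $151 ≥ $16, revenue can cover variable cost; the firm operates.
Solving P = MC: -99 - 24x + 3x^2 = 0 ⇒ x = -3 or 11. On the upward-sloping branch, x* = 11.
Check: AVC at x = 11 is $41 ≤ P, so revenue covers variable cost.
Profit = P·x − TC = 151·11 − 777 = $884.

Produce at x = 11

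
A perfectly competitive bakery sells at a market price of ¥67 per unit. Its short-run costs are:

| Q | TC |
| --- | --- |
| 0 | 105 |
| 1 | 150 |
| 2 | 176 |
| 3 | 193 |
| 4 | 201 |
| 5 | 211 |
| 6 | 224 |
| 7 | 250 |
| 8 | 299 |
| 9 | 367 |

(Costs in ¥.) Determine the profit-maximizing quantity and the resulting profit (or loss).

Profit at each row (π = 67Q − TC): Q=0: -105; Q=1: -83; Q=2: -42; Q=3: 8; Q=4: 67; Q=5: 124; Q=6: 178; Q=7: 219; Q=8: 237; Q=9: 236.
Profit is maximized at Q = 8. AVC there is 194/8 = ¥24.25 ≤ P, so producing beats shutting down (which would give -¥105).

Q = 8; profit = ¥237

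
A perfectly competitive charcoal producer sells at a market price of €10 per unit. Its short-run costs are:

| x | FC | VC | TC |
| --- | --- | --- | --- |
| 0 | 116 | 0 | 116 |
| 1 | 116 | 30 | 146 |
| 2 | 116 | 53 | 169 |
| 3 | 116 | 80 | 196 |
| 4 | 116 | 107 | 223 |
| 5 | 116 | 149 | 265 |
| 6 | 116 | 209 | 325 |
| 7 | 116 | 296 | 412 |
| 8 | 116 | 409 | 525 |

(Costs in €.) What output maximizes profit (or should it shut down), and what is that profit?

x = 0 (shut down); profit = -€116

Tabulate TR − TC: x=0: -116; x=1: -136; x=2: -149; x=3: -166; x=4: -183; x=5: -215; x=6: -265; x=7: -342; x=8: -445.
Profit is highest at x = 0. Equivalently, the lowest AVC in the table is 53/2 ≈ €26.50 at x = 2, and P = €10 falls below it — price never covers variable cost, so the firm shuts down and loses only its fixed cost.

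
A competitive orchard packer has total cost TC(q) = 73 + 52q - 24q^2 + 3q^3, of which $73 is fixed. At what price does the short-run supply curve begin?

The shutdown price is the minimum of AVC. VC = 52q - 24q^2 + 3q^3, so AVC = 52 - 24q + 3q^2.
At the minimum of AVC, MC = AVC. MC = 52 - 48q + 9q^2; setting MC = AVC gives 6q^2 - 24q = 0, so q = 4. min AVC = 4.
For P < $4 the firm produces nothing.

$4 per unit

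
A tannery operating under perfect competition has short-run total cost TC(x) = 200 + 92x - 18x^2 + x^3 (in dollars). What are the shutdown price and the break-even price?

Shutdown price = min AVC. AVC = 92 - 18x + x^2, with vertex at x = 9 and minimum $11.
ATC = 200/x + 92 - 18x + x^2. Setting dATC/dx = −200/x^2 − 18 + 2x = 0 gives x = 10 (since 2·10^3 − 18·10^2 = 200).
min ATC = 200/10 + 92 − 18·10 + 10^2 = $32. That is the break-even price.
Between these two prices the firm operates at a loss; above $32 it earns a profit.

Shutdown price = $11; break-even price = $32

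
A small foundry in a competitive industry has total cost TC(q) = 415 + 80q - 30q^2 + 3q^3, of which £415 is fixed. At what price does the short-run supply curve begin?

£5 per unit

Short-run supply begins at min AVC. From VC = 80q - 30q^2 + 3q^3, AVC = 80 - 30q + 3q^2.
dAVC/dq = -30 + 6q = 0 gives q = 5. min AVC = 80 - 30·5 + 3·5^2 = 5.
So the shutdown price is £5.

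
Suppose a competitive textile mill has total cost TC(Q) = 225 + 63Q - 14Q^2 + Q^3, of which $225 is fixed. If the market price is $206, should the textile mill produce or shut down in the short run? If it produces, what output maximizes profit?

Variable cost is VC = 63Q - 14Q^2 + Q^3, so AVC = VC/Q = 63 - 14Q + Q^2 and MC = dTC/dQ = 63 - 28Q + 3Q^2.
AVC is minimized where dAVC/dQ = -14 + 2Q = 0, at Q = 7; min AVC = 63 - 14·7 + 7^2 = $14.
Since P = $206 ≥ min AVC = $14, price covers variable cost and the firm should produce.
Solving P = MC: -143 - 28Q + 3Q^2 = 0 ⇒ Q = -11/3 or 13. On the upward-sloping branch, Q* = 13.
Check: AVC at Q = 13 is $50 ≤ P, so revenue covers variable cost.
Profit = P·Q − TC = 206·13 − 875 = $1803.

Produce at Q = 13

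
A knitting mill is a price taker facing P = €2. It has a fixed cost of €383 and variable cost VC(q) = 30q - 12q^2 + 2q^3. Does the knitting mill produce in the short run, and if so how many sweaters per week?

Shut down

Strip out fixed cost: VC = 30q - 12q^2 + 2q^3. Then AVC = 30 - 12q + 2q^2 and MC = 30 - 24q + 6q^2.
The AVC parabola has its vertex at q = 12/4 = 3, where AVC = 30 - 12·3 + 2·3^2 = €12.
P = €2 lies below min AVC = €12; no output level covers variable cost.
The firm minimizes its loss by shutting down and losing only its fixed cost of €383.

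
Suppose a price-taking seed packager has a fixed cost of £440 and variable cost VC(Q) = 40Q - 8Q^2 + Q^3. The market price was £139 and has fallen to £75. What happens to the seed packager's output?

AVC = 40 - 8Q + Q^2, minimized at Q = 4 where min AVC = £24. MC = 40 - 16Q + 3Q^2.
With P = £139 above the shutdown price, P = MC gives Q = 9.
At P = £75 ≥ min AVC, set P = MC: Q = 7. The firm stays open but cuts output.

Output falls from 9 to 7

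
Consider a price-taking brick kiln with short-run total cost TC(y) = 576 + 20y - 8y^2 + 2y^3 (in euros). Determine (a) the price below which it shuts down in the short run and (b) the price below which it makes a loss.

Shutdown price = €12; break-even price = €140

Shutdown price = min AVC. AVC = 20 - 8y + 2y^2, with vertex at y = 2 and minimum €12.
ATC = 576/y + 20 - 8y + 2y^2. Setting dATC/dy = −576/y^2 − 8 + 4y = 0 gives y = 6 (since 4·6^3 − 8·6^2 = 576).
min ATC = 576/6 + 20 − 8·6 + 2·6^2 = €140. That is the break-even price.
For €12 ≤ P < €140 the firm produces at a loss; below €12 it shuts down.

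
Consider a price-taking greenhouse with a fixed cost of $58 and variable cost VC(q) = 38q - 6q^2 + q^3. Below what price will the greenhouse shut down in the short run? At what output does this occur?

Short-run supply begins at min AVC. From VC = 38q - 6q^2 + q^3, AVC = 38 - 6q + q^2.
dAVC/dq = -6 + 2q = 0 gives q = 3. min AVC = 38 - 6·3 + 3^2 = 29.
The firm shuts down for any P below $29.

$29 per unit, at q = 3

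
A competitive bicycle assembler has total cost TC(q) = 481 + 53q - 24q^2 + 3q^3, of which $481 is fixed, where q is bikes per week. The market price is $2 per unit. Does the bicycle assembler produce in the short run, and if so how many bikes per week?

Shut down

From TC, MC = TC'(q) = 53 - 48q + 9q^2 and AVC = VC/q = 53 - 24q + 3q^2.
AVC is minimized where dAVC/dq = -24 + 6q = 0, at q = 4; min AVC = 53 - 24·4 + 3·4^2 = $5.
With P < min AVC ($2 < $5), every unit sold adds to the loss.
Best response: produce nothing and absorb the $481 fixed cost.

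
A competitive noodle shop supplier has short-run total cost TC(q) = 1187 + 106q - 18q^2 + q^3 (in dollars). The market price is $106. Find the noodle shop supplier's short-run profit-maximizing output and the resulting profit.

AVC = 106 - 18q + q^2 has its minimum $25 at q = 9; price $106 clears that bar, so the firm operates.
With MC = 106 - 36q + 3q^2, P = MC on the upward-sloping part at q* = 12.
TR = 106·12 = 1272. TC = 1187 + 408 = 1595. Profit = 1272 − 1595 = -$323.
Shutting down would mean losing the fixed cost of $1187, so operating at a loss of $323 is better by $864.

Profit = -$323 at q = 12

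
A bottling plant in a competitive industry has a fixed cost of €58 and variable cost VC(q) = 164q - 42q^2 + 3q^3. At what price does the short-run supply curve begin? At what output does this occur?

Short-run supply begins at min AVC. From VC = 164q - 42q^2 + 3q^3, AVC = 164 - 42q + 3q^2.
dAVC/dq = -42 + 6q = 0 gives q = 7. min AVC = 164 - 42·7 + 3·7^2 = 17.
So the shutdown price is €17.

€17 per unit, at q = 7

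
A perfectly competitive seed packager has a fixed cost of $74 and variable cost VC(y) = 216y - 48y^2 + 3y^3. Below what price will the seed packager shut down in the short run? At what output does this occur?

$24 per unit, at y = 8

The firm shuts down when price falls below the minimum of average variable cost. AVC = VC/y = 216 - 48y + 3y^2.
dAVC/dy = -48 + 6y = 0 gives y = 8. min AVC = 216 - 48·8 + 3·8^2 = 24.
So the shutdown price is $24.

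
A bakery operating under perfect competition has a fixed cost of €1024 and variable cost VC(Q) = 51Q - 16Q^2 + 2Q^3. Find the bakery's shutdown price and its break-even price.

AVC = 51 - 16Q + 2Q^2; minimized at Q = 4, giving min AVC = €19. That is the shutdown price.
ATC = 1024/Q + 51 - 16Q + 2Q^2. Setting dATC/dQ = −1024/Q^2 − 16 + 4Q = 0 gives Q = 8 (since 4·8^3 − 16·8^2 = 1024).
min ATC = 1024/8 + 51 − 16·8 + 2·8^2 = €179. That is the break-even price.
For €19 ≤ P < €179 the firm produces at a loss; below €19 it shuts down.

Shutdown price = €19; break-even price = €179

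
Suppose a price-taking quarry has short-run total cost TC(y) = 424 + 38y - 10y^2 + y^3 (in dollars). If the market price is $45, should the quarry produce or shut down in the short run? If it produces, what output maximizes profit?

From TC, MC = TC'(y) = 38 - 20y + 3y^2 and AVC = VC/y = 38 - 10y + y^2.
AVC hits its minimum where MC = AVC, at y = 5, giving min AVC = 38 - 10·5 + 5^2 = $13.
Because $45 ≥ $13, revenue can cover variable cost; the firm operates.
P = MC gives -7 - 20y + 3y^2 = 0, with roots -1/3 and 7. Take the larger (rising MC): y* = 7.
Check: AVC at y = 7 is $17 ≤ P, so revenue covers variable cost.
Profit = P·y − TC = 45·7 − 543 = -$228, a loss, but smaller than the $424 fixed cost the firm would lose by shutting down.

Produce at y = 7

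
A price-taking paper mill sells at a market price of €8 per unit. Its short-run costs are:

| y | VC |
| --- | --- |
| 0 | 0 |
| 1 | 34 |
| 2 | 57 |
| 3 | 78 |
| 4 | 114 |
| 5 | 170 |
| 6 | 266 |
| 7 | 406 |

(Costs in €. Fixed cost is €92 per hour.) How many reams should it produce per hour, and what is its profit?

y = 0 (shut down); profit = -€92

Tabulate TR − TC: y=0: -92; y=1: -118; y=2: -133; y=3: -146; y=4: -174; y=5: -222; y=6: -310; y=7: -442.
Profit is highest at y = 0. Equivalently, the lowest AVC in the table is 78/3 ≈ €26 at y = 3, and P = €8 falls below it — price never covers variable cost, so the firm shuts down and loses only its fixed cost.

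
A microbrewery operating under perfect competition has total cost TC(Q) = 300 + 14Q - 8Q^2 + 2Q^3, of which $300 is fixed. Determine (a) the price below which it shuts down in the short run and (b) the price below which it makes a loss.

Shutdown price = min AVC. AVC = 14 - 8Q + 2Q^2, with vertex at Q = 2 and minimum $6.
ATC = 300/Q + 14 - 8Q + 2Q^2. Setting dATC/dQ = −300/Q^2 − 8 + 4Q = 0 gives Q = 5 (since 4·5^3 − 8·5^2 = 300).
min ATC = 300/5 + 14 − 8·5 + 2·5^2 = $84. That is the break-even price.
For $6 ≤ P < $84 the firm produces at a loss; below $6 it shuts down.

Shutdown price = $6; break-even price = $84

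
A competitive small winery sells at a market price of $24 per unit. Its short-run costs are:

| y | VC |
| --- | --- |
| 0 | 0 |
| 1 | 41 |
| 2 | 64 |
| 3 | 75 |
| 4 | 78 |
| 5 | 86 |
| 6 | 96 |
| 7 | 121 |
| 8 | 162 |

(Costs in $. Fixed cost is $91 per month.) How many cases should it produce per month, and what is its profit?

y = 6; profit = -$43

Profit at each row (π = 24y − TC): y=0: -91; y=1: -108; y=2: -107; y=3: -94; y=4: -73; y=5: -57; y=6: -43; y=7: -44; y=8: -61.
Profit is maximized at y = 6. AVC there is 96/6 = $16 ≤ P, so producing beats shutting down (which would give -$91).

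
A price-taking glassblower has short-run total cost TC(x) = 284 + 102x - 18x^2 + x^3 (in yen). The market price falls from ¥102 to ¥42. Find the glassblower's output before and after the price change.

MC = 102 - 36x + 3x^2; the shutdown threshold is min AVC = ¥21 (at x = 9).
With P = ¥102 above the shutdown price, P = MC gives x = 12.
At P = ¥42 ≥ min AVC, set P = MC: x = 10. The firm stays open but cuts output.

Output falls from 12 to 10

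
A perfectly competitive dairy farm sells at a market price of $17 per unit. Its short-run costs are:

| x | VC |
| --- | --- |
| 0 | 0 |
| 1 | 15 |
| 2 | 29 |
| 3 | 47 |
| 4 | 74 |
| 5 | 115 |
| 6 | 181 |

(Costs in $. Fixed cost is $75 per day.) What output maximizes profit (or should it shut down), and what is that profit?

x = 2; profit = -$70

Profit at each row (π = 17x − TC): x=0: -75; x=1: -73; x=2: -70; x=3: -71; x=4: -81; x=5: -105; x=6: -154.
Profit is maximized at x = 2. AVC there is 29/2 = $14.50 ≤ P, so producing beats shutting down (which would give -$75).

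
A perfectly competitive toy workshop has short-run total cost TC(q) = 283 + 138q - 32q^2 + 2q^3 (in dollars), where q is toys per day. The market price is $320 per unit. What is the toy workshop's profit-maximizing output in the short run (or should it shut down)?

Produce at q = 13

From TC, MC = TC'(q) = 138 - 64q + 6q^2 and AVC = VC/q = 138 - 32q + 2q^2.
The AVC parabola has its vertex at q = 32/4 = 8, where AVC = 138 - 32·8 + 2·8^2 = $10.
Because $320 ≥ $10, revenue can cover variable cost; the firm operates.
P = MC gives -182 - 64q + 6q^2 = 0, with roots -7/3 and 13. Take the larger (rising MC): q* = 13.
Check: AVC at q = 13 is $60 ≤ P, so revenue covers variable cost.
Profit = P·q − TC = 320·13 − 1063 = $3097.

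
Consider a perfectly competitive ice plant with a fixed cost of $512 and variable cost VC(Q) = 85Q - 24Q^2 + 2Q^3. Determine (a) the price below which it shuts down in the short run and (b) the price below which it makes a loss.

Shutdown price = min AVC. AVC = 85 - 24Q + 2Q^2, with vertex at Q = 6 and minimum $13.
ATC = 512/Q + 85 - 24Q + 2Q^2. Setting dATC/dQ = −512/Q^2 − 24 + 4Q = 0 gives Q = 8 (since 4·8^3 − 24·8^2 = 512).
min ATC = 512/8 + 85 − 24·8 + 2·8^2 = $85. That is the break-even price.
For $13 ≤ P < $85 the firm produces at a loss; below $13 it shuts down.

Shutdown price = $13; break-even price = $85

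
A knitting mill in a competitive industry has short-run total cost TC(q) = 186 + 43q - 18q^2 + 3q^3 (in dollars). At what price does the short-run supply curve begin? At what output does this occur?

The firm shuts down when price falls below the minimum of average variable cost. AVC = VC/q = 43 - 18q + 3q^2.
dAVC/dq = -18 + 6q = 0 gives q = 3. min AVC = 43 - 18·3 + 3·3^2 = 16.
For P < $16 the firm produces nothing.

$16 per unit, at q = 3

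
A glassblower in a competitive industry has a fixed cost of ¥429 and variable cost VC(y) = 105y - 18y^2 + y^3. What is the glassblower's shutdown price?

¥24 per unit

Short-run supply begins at min AVC. From VC = 105y - 18y^2 + y^3, AVC = 105 - 18y + y^2.
At the minimum of AVC, MC = AVC. MC = 105 - 36y + 3y^2; setting MC = AVC gives 2y^2 - 18y = 0, so y = 9. min AVC = 24.
So the shutdown price is ¥24.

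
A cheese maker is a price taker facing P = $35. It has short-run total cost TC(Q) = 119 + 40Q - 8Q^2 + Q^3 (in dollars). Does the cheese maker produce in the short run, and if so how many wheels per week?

From TC, MC = TC'(Q) = 40 - 16Q + 3Q^2 and AVC = VC/Q = 40 - 8Q + Q^2.
The AVC parabola has its vertex at Q = 8/2 = 4, where AVC = 40 - 8·4 + 4^2 = $24.
Because $35 ≥ $24, revenue can cover variable cost; the firm operates.
P = MC gives 5 - 16Q + 3Q^2 = 0, with roots 1/3 and 5. Take the larger (rising MC): Q* = 5.
Check: AVC at Q = 5 is $25 ≤ P, so revenue covers variable cost.
Profit = P·Q − TC = 35·5 − 244 = -$69, a loss, but smaller than the $119 fixed cost the firm would lose by shutting down.

Produce at Q = 5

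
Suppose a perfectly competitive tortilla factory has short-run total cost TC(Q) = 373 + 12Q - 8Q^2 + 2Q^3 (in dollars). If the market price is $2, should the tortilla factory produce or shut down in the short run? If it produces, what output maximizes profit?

Shut down

Strip out fixed cost: VC = 12Q - 8Q^2 + 2Q^3. Then AVC = 12 - 8Q + 2Q^2 and MC = 12 - 16Q + 6Q^2.
AVC hits its minimum where MC = AVC, at Q = 2, giving min AVC = 12 - 8·2 + 2·2^2 = $4.
P = $2 lies below min AVC = $4; no output level covers variable cost.
The firm minimizes its loss by shutting down and losing only its fixed cost of $373.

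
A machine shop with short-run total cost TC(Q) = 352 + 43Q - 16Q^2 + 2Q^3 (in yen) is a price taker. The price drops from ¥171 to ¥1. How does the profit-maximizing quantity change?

AVC = 43 - 16Q + 2Q^2, minimized at Q = 4 where min AVC = ¥11. MC = 43 - 32Q + 6Q^2.
With P = ¥171 above the shutdown price, P = MC gives Q = 8.
At P = ¥1 < min AVC = ¥11, price no longer covers variable cost at any output, so the firm shuts down: Q = 0.

Output falls from 8 to 0 (the firm shuts down)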